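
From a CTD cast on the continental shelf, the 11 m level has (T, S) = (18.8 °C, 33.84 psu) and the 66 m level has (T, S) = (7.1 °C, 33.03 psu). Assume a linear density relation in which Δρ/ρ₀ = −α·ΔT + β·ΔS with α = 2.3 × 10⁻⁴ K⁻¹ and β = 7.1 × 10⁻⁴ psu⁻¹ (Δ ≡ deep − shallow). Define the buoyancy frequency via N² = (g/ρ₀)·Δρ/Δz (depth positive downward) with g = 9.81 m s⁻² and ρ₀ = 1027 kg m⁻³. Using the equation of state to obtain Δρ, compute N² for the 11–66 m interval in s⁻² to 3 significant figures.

3.77 × 10⁻⁴ s⁻²

ΔT = -11.7 K, ΔS = -0.81 psu (deep − shallow).
Δρ/ρ₀ = −αΔT + βΔS = 2.691 × 10⁻³ − 5.751 × 10⁻⁴ = 2.1159 × 10⁻³, so Δρ ≈ 2.173 kg m⁻³.
N² = (g/ρ₀)·Δρ/Δz = g·(Δρ/ρ₀)/Δz = 9.81 × 2.1159 × 10⁻³ / 55 = 3.7740 × 10⁻⁴ s⁻² ≈ 3.77 × 10⁻⁴ s⁻².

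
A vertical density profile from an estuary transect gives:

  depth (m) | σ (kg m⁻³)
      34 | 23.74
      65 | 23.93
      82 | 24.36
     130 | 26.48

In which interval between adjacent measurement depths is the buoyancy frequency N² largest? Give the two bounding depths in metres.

82–130 m

Compute the density gradient over each adjacent pair:
  34–65 m: Δρ/Δz = 0.19/31 = 6.1 × 10⁻³ kg m⁻⁴
  65–82 m: Δρ/Δz = 0.43/17 = 0.025 kg m⁻⁴
  82–130 m: Δρ/Δz = 2.12/48 = 0.044 kg m⁻⁴
The largest gradient is in the 82–130 m interval — the pycnocline.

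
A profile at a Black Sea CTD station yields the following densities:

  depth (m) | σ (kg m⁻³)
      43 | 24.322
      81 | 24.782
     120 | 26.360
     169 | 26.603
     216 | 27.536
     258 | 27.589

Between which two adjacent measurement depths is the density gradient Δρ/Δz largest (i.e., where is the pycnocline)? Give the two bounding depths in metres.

Compute the density gradient over each adjacent pair:
  43–81 m: Δρ/Δz = 0.460/38 = 0.012 kg m⁻⁴
  81–120 m: Δρ/Δz = 1.578/39 = 0.040 kg m⁻⁴
  120–169 m: Δρ/Δz = 0.243/49 = 5.0 × 10⁻³ kg m⁻⁴
  169–216 m: Δρ/Δz = 0.933/47 = 0.020 kg m⁻⁴
  216–258 m: Δρ/Δz = 0.053/42 = 1.3 × 10⁻³ kg m⁻⁴
The largest gradient is in the 81–120 m interval — the pycnocline.

81–120 m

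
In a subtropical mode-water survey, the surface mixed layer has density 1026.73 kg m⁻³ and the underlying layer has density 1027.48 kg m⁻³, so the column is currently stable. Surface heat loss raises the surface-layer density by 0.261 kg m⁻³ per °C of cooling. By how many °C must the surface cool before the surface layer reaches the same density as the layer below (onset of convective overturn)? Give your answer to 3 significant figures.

Density deficit of the surface layer: 1027.48 − 1026.73 = 0.75 kg m⁻³.
Required change = 0.75 / 0.261 = 2.87 °C.

2.87 °C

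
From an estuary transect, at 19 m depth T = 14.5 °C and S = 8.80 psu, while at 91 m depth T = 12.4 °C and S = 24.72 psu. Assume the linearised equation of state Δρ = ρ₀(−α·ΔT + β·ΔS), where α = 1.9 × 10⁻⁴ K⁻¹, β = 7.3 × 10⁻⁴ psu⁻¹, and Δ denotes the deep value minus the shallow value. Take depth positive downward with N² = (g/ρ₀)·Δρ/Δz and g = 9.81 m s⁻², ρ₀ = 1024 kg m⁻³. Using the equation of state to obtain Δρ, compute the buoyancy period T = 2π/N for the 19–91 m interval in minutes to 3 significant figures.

ΔT = -2.1 K, ΔS = +15.92 psu (deep − shallow).
Δρ/ρ₀ = −αΔT + βΔS = 3.99 × 10⁻⁴ + 0.0116216 = 0.0120206, so Δρ ≈ 12.31 kg m⁻³.
N² = (g/ρ₀)·Δρ/Δz = g·(Δρ/ρ₀)/Δz = 9.81 × 0.0120206 / 72 = 1.6378 × 10⁻³ s⁻².
N = √(1.6378 × 10⁻³) = 0.040470 rad s⁻¹ → T = 2π/N = 155.26 s = 2.5877 min ≈ 2.59 min.

2.59 min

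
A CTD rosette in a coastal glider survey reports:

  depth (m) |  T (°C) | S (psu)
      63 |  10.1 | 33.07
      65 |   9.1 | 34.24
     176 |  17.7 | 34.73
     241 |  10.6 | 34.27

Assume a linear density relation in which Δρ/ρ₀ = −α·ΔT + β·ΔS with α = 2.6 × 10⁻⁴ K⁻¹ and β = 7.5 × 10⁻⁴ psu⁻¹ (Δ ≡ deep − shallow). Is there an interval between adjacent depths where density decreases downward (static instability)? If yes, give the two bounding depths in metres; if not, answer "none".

Evaluate Δρ/ρ₀ = −αΔT + βΔS across each adjacent pair:
  63–65 m: −αΔT+βΔS = −(2.6 × 10⁻⁴)(-1.0)+(7.5 × 10⁻⁴)(+1.17) = 1.1 × 10⁻³ → stable
  65–176 m: −αΔT+βΔS = −(2.6 × 10⁻⁴)(+8.6)+(7.5 × 10⁻⁴)(+0.49) = -1.9 × 10⁻³ → UNSTABLE
  176–241 m: −αΔT+βΔS = −(2.6 × 10⁻⁴)(-7.1)+(7.5 × 10⁻⁴)(-0.46) = 1.5 × 10⁻³ → stable
The 65–176 m interval has Δρ < 0: lighter water underlies denser water.

65–176 m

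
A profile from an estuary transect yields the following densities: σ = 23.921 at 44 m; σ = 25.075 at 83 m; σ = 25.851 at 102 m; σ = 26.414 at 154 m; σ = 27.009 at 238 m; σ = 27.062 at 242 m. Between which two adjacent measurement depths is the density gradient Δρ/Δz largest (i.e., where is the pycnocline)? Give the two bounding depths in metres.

Compute the density gradient over each adjacent pair:
  44–83 m: Δρ/Δz = 1.154/39 = 0.030 kg m⁻⁴
  83–102 m: Δρ/Δz = 0.776/19 = 0.041 kg m⁻⁴
  102–154 m: Δρ/Δz = 0.563/52 = 0.011 kg m⁻⁴
  154–238 m: Δρ/Δz = 0.595/84 = 7.1 × 10⁻³ kg m⁻⁴
  238–242 m: Δρ/Δz = 0.053/4 = 0.013 kg m⁻⁴
The largest gradient is in the 83–102 m interval — the pycnocline.

83–102 m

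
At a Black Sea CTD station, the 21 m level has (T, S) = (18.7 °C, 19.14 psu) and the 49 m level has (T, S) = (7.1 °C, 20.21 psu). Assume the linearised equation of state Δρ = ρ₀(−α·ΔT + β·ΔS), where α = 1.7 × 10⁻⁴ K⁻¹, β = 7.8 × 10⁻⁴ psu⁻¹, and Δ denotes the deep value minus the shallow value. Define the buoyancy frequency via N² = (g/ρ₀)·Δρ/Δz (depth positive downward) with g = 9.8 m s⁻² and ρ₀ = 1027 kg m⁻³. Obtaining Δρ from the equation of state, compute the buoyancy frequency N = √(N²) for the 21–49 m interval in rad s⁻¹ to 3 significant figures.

0.0313 rad s⁻¹

ΔT = -11.6 K, ΔS = +1.07 psu (deep − shallow).
Δρ/ρ₀ = −αΔT + βΔS = 1.972 × 10⁻³ + 8.346 × 10⁻⁴ = 2.8066 × 10⁻³, so Δρ ≈ 2.882 kg m⁻³.
N² = (g/ρ₀)·Δρ/Δz = g·(Δρ/ρ₀)/Δz = 9.8 × 2.8066 × 10⁻³ / 28 = 9.8231 × 10⁻⁴ s⁻².
N = √(9.8231 × 10⁻⁴) = 0.031342 rad s⁻¹ ≈ 0.0313 rad s⁻¹.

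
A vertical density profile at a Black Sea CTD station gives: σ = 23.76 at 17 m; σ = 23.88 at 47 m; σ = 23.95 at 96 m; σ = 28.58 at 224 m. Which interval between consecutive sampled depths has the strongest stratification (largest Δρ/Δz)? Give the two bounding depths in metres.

Compute the density gradient over each adjacent pair:
  17–47 m: Δρ/Δz = 0.12/30 = 4.0 × 10⁻³ kg m⁻⁴
  47–96 m: Δρ/Δz = 0.07/49 = 1.4 × 10⁻³ kg m⁻⁴
  96–224 m: Δρ/Δz = 4.63/128 = 0.036 kg m⁻⁴
The largest gradient is in the 96–224 m interval — the pycnocline.

96–224 m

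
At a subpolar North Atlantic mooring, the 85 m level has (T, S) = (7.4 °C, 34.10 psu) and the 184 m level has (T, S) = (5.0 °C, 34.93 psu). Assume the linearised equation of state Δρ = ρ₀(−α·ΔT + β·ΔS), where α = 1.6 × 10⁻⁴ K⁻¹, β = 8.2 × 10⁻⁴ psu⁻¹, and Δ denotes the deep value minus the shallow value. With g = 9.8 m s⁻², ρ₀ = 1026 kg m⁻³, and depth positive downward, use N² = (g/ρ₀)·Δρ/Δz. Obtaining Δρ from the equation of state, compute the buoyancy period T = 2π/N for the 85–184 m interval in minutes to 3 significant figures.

ΔT = -2.4 K, ΔS = +0.83 psu (deep − shallow).
Δρ/ρ₀ = −αΔT + βΔS = 3.84 × 10⁻⁴ + 6.806 × 10⁻⁴ = 1.0646 × 10⁻³, so Δρ ≈ 1.092 kg m⁻³.
N² = (g/ρ₀)·Δρ/Δz = g·(Δρ/ρ₀)/Δz = 9.8 × 1.0646 × 10⁻³ / 99 = 1.0538 × 10⁻⁴ s⁻².
N = √(1.0538 × 10⁻⁴) = 0.010265 rad s⁻¹ → T = 2π/N = 612.10 s = 10.202 min ≈ 10.2 min.

10.2 min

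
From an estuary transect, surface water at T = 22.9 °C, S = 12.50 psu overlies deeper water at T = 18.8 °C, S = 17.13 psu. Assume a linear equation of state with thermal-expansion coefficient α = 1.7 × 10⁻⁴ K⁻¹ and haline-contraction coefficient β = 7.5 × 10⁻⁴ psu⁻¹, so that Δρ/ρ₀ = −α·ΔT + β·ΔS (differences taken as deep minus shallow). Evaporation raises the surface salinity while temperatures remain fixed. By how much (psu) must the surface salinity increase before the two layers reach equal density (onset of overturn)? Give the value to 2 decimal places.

5.56 psu

Neutral buoyancy requires −α(T_deep − T_surf) + β(S_deep − S_surf′) = 0.
S_surf′ = S_deep − (α/β)·ΔT = 17.13 − (1.7 × 10⁻⁴/7.5 × 10⁻⁴)·(-4.1) = 18.0593 psu.
Increase required: 18.0593 − 12.50 = 5.5593 psu.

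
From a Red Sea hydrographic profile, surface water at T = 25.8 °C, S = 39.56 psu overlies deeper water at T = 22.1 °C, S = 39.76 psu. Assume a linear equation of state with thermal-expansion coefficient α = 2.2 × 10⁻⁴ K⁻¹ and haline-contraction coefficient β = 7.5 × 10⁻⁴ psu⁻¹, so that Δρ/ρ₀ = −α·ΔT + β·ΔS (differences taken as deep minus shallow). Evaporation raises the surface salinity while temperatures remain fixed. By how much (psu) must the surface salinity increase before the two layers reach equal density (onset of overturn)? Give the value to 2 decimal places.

Neutral buoyancy requires −α(T_deep − T_surf) + β(S_deep − S_surf′) = 0.
S_surf′ = S_deep − (α/β)·ΔT = 39.76 − (2.2 × 10⁻⁴/7.5 × 10⁻⁴)·(-3.7) = 40.8453 psu.
Increase required: 40.8453 − 39.56 = 1.2853 psu.

1.29 psu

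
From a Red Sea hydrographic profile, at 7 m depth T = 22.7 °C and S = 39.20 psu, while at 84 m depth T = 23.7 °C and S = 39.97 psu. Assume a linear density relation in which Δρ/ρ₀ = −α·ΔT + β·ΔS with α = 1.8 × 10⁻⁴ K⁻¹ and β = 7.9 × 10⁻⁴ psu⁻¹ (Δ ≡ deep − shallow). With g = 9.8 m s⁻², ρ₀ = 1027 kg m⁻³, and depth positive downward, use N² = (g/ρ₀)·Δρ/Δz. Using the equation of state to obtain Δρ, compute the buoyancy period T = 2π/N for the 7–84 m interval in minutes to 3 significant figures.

ΔT = +1.0 K, ΔS = +0.77 psu (deep − shallow).
Δρ/ρ₀ = −αΔT + βΔS = -1.80 × 10⁻⁴ + 6.083 × 10⁻⁴ = 4.283 × 10⁻⁴, so Δρ ≈ 0.4399 kg m⁻³.
N² = (g/ρ₀)·Δρ/Δz = g·(Δρ/ρ₀)/Δz = 9.8 × 4.283 × 10⁻⁴ / 77 = 5.4511 × 10⁻⁵ s⁻².
N = √(5.4511 × 10⁻⁵) = 7.3832 × 10⁻³ rad s⁻¹ → T = 2π/N = 851.01 s = 14.184 min ≈ 14.2 min.

14.2 min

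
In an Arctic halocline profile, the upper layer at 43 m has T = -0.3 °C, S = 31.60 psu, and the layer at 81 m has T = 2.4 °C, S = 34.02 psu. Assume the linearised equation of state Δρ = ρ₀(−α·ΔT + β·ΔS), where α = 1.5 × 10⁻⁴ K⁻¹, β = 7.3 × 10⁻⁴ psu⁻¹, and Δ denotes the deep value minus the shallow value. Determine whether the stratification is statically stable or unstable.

stable

ΔT = 2.4 − -0.3 = +2.7 K and ΔS = 34.02 − 31.60 = +2.42 psu (deep − shallow).
−αΔT = -4.05 × 10⁻⁴; βΔS = 1.7666 × 10⁻³; sum Δρ/ρ₀ = 1.3616 × 10⁻³.
Δρ/ρ₀ > 0, so Δρ > 0: deeper water is denser → statically stable.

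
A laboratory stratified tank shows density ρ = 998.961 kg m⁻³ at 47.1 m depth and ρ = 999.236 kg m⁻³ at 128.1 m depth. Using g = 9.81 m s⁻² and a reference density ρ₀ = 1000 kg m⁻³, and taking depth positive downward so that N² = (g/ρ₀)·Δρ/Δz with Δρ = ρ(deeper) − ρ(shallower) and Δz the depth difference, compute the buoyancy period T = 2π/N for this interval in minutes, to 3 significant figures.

Δρ = 999.236 − 998.961 = 0.275 kg m⁻³ over Δz = 128.1 − 47.1 = 81 m.
N² = (9.81/1000) × (0.275/81) = 3.3306 × 10⁻⁵ s⁻².
N = √(3.3306 × 10⁻⁵) = 5.7711 × 10⁻³ rad s⁻¹, so T = 2π/N = 1.0887 × 10³ s = 18.145 min ≈ 18.1 min.

18.1 min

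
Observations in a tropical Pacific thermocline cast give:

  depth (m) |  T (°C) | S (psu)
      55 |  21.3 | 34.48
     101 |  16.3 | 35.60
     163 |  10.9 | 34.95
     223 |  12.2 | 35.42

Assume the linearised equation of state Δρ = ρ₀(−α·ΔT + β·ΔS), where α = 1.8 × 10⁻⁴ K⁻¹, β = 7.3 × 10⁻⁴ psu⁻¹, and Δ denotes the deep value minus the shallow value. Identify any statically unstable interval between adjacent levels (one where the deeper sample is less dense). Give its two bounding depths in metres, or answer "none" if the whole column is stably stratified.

none

Evaluate Δρ/ρ₀ = −αΔT + βΔS across each adjacent pair:
  55–101 m: −αΔT+βΔS = −(1.8 × 10⁻⁴)(-5.0)+(7.3 × 10⁻⁴)(+1.12) = 1.7 × 10⁻³ → stable
  101–163 m: −αΔT+βΔS = −(1.8 × 10⁻⁴)(-5.4)+(7.3 × 10⁻⁴)(-0.65) = 5.0 × 10⁻⁴ → stable
  163–223 m: −αΔT+βΔS = −(1.8 × 10⁻⁴)(+1.3)+(7.3 × 10⁻⁴)(+0.47) = 1.1 × 10⁻⁴ → stable
Every interval has Δρ > 0: the column is stably stratified throughout.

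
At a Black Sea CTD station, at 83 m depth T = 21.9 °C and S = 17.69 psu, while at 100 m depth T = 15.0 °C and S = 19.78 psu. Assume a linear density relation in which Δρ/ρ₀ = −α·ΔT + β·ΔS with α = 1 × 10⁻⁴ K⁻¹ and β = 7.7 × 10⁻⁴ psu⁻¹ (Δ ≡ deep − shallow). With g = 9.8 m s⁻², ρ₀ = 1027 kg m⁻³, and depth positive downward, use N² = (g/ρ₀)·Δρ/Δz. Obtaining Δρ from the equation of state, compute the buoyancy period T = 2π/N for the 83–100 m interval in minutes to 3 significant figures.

ΔT = -6.9 K, ΔS = +2.09 psu (deep − shallow).
Δρ/ρ₀ = −αΔT + βΔS = 6.90 × 10⁻⁴ + 1.6093 × 10⁻³ = 2.2993 × 10⁻³, so Δρ ≈ 2.361 kg m⁻³.
N² = (g/ρ₀)·Δρ/Δz = g·(Δρ/ρ₀)/Δz = 9.8 × 2.2993 × 10⁻³ / 17 = 1.3255 × 10⁻³ s⁻².
N = √(1.3255 × 10⁻³) = 0.036407 rad s⁻¹ → T = 2π/N = 172.58 s = 2.8763 min ≈ 2.88 min.

2.88 min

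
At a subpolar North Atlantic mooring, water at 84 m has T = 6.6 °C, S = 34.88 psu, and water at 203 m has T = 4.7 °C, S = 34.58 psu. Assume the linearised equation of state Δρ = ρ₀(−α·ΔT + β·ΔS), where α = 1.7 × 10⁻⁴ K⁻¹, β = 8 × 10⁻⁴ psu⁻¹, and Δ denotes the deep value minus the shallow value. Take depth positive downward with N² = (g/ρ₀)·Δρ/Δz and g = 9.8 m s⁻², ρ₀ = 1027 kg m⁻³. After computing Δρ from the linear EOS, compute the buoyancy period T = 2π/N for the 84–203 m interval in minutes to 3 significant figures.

ΔT = -1.9 K, ΔS = -0.30 psu (deep − shallow).
Δρ/ρ₀ = −αΔT + βΔS = 3.23 × 10⁻⁴ − 2.40 × 10⁻⁴ = 8.30 × 10⁻⁵, so Δρ ≈ 0.08524 kg m⁻³.
N² = (g/ρ₀)·Δρ/Δz = g·(Δρ/ρ₀)/Δz = 9.8 × 8.30 × 10⁻⁵ / 119 = 6.8353 × 10⁻⁶ s⁻².
N = √(6.8353 × 10⁻⁶) = 2.6144 × 10⁻³ rad s⁻¹ → T = 2π/N = 2.4033 × 10³ s = 40.055 min ≈ 40.1 min.

40.1 min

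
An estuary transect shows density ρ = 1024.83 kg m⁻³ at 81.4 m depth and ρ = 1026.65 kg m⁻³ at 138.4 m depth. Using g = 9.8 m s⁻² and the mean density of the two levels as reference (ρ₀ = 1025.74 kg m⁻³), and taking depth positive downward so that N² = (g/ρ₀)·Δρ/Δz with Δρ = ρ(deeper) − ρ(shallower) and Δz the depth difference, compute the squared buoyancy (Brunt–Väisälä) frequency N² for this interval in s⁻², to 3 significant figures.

Δρ = 1026.65 − 1024.83 = 1.82 kg m⁻³ over Δz = 138.4 − 81.4 = 57 m.
N² = (9.8/1025.74) × (1.82/57) = 3.0506 × 10⁻⁴ s⁻² ≈ 3.05 × 10⁻⁴ s⁻².

3.05 × 10⁻⁴ s⁻²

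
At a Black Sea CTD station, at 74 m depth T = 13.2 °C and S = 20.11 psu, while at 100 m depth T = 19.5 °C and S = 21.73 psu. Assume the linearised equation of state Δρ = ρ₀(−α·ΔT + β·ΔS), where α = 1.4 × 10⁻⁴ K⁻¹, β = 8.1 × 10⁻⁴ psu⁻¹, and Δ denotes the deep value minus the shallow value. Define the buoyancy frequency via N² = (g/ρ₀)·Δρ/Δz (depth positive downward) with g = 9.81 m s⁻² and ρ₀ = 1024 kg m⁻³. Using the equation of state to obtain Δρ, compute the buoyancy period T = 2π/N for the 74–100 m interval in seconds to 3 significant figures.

ΔT = +6.3 K, ΔS = +1.62 psu (deep − shallow).
Δρ/ρ₀ = −αΔT + βΔS = -8.82 × 10⁻⁴ + 1.3122 × 10⁻³ = 4.302 × 10⁻⁴, so Δρ ≈ 0.4405 kg m⁻³.
N² = (g/ρ₀)·Δρ/Δz = g·(Δρ/ρ₀)/Δz = 9.81 × 4.302 × 10⁻⁴ / 26 = 1.6232 × 10⁻⁴ s⁻².
N = √(1.6232 × 10⁻⁴) = 0.012740 rad s⁻¹ → T = 2π/N = 493.19 s ≈ 493 s.

493 s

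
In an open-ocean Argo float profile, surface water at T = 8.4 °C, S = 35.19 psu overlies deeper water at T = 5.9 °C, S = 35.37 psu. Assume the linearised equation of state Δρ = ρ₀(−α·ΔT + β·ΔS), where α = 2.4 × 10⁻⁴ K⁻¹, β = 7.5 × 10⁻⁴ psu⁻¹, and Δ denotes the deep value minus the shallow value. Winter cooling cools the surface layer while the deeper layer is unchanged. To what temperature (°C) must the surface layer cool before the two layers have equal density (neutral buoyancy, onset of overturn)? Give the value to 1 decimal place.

Neutral buoyancy requires Δρ = 0, i.e. −α(T_deep − T_surf′) + β(S_deep − S_surf) = 0.
T_surf′ = T_deep − (β/α)·ΔS = 5.9 − (7.5 × 10⁻⁴/2.4 × 10⁻⁴)·(+0.18) = 5.338 °C.
Cooling required: 8.4 − (5.338) = 3.062 °C.

5.3 °C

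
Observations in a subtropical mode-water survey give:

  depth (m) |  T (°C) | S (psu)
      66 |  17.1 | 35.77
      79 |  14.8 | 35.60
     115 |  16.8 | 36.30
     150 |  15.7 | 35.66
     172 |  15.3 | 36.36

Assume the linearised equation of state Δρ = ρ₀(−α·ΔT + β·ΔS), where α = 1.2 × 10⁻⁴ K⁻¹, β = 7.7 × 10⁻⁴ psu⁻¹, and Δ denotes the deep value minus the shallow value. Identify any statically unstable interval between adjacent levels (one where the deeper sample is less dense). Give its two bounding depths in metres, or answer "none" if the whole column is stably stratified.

Evaluate Δρ/ρ₀ = −αΔT + βΔS across each adjacent pair:
  66–79 m: −αΔT+βΔS = −(1.2 × 10⁻⁴)(-2.3)+(7.7 × 10⁻⁴)(-0.17) = 1.5 × 10⁻⁴ → stable
  79–115 m: −αΔT+βΔS = −(1.2 × 10⁻⁴)(+2.0)+(7.7 × 10⁻⁴)(+0.70) = 3.0 × 10⁻⁴ → stable
  115–150 m: −αΔT+βΔS = −(1.2 × 10⁻⁴)(-1.1)+(7.7 × 10⁻⁴)(-0.64) = -3.6 × 10⁻⁴ → UNSTABLE
  150–172 m: −αΔT+βΔS = −(1.2 × 10⁻⁴)(-0.4)+(7.7 × 10⁻⁴)(+0.70) = 5.9 × 10⁻⁴ → stable
The 115–150 m interval has Δρ < 0: lighter water underlies denser water.

115–150 m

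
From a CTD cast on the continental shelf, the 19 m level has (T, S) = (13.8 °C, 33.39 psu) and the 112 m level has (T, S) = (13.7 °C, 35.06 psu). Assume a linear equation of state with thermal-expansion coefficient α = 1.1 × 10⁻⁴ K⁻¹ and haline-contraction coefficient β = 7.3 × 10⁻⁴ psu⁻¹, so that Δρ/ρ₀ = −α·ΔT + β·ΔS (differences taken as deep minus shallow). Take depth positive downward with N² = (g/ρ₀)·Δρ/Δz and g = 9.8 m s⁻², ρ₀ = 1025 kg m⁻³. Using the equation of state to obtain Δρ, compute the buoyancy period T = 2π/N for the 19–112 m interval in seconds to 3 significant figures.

ΔT = -0.1 K, ΔS = +1.67 psu (deep − shallow).
Δρ/ρ₀ = −αΔT + βΔS = 1.10 × 10⁻⁵ + 1.2191 × 10⁻³ = 1.2301 × 10⁻³, so Δρ ≈ 1.261 kg m⁻³.
N² = (g/ρ₀)·Δρ/Δz = g·(Δρ/ρ₀)/Δz = 9.8 × 1.2301 × 10⁻³ / 93 = 1.2962 × 10⁻⁴ s⁻².
N = √(1.2962 × 10⁻⁴) = 0.011385 rad s⁻¹ → T = 2π/N = 551.88 s ≈ 552 s.

552 s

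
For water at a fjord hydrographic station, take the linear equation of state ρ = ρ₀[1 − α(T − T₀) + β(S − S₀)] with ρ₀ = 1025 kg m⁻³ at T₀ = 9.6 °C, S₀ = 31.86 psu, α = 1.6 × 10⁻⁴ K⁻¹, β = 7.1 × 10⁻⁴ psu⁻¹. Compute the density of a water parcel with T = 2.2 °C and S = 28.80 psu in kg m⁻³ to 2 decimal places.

T − T₀ = -7.4 K, S − S₀ = -3.06 psu.
Bracket = 1 − α·(-7.4) + β·(-3.06) = 1 + (-9.886 × 10⁻⁴) = 0.9990114.
ρ = 1025 × 0.9990114 = 1023.99 kg m⁻³.

1023.99 kg m⁻³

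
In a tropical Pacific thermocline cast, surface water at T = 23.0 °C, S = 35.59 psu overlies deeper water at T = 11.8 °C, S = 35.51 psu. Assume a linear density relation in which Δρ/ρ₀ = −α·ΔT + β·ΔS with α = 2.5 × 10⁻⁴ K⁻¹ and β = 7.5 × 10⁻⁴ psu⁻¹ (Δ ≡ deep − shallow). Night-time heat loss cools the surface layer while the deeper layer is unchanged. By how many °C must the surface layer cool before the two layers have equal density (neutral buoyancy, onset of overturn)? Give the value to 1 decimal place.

Neutral buoyancy requires Δρ = 0, i.e. −α(T_deep − T_surf′) + β(S_deep − S_surf) = 0.
T_surf′ = T_deep − (β/α)·ΔS = 11.8 − (7.5 × 10⁻⁴/2.5 × 10⁻⁴)·(-0.08) = 12.040 °C.
Cooling required: 23.0 − (12.040) = 10.960 °C.

11.0 °C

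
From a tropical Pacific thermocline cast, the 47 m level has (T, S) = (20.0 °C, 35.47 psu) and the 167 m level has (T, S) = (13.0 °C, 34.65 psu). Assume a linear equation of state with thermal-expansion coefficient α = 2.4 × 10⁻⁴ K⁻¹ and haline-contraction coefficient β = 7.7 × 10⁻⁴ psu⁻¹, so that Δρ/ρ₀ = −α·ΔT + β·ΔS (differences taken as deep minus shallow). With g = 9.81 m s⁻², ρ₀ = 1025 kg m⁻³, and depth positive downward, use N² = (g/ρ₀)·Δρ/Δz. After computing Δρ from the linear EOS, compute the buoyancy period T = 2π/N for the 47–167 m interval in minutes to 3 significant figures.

11.3 min

ΔT = -7.0 K, ΔS = -0.82 psu (deep − shallow).
Δρ/ρ₀ = −αΔT + βΔS = 1.68 × 10⁻³ − 6.314 × 10⁻⁴ = 1.0486 × 10⁻³, so Δρ ≈ 1.075 kg m⁻³.
N² = (g/ρ₀)·Δρ/Δz = g·(Δρ/ρ₀)/Δz = 9.81 × 1.0486 × 10⁻³ / 120 = 8.5723 × 10⁻⁵ s⁻².
N = √(8.5723 × 10⁻⁵) = 9.2587 × 10⁻³ rad s⁻¹ → T = 2π/N = 678.63 s = 11.310 min ≈ 11.3 min.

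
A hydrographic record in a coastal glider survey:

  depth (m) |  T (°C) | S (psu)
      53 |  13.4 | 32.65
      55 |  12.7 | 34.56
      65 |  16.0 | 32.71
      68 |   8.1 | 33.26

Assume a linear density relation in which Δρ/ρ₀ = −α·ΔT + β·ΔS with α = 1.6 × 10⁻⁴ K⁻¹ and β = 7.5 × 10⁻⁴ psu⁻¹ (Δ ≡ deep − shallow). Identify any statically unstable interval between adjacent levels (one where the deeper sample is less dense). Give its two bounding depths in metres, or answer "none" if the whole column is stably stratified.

55–65 m

Evaluate Δρ/ρ₀ = −αΔT + βΔS across each adjacent pair:
  53–55 m: −αΔT+βΔS = −(1.6 × 10⁻⁴)(-0.7)+(7.5 × 10⁻⁴)(+1.91) = 1.5 × 10⁻³ → stable
  55–65 m: −αΔT+βΔS = −(1.6 × 10⁻⁴)(+3.3)+(7.5 × 10⁻⁴)(-1.85) = -1.9 × 10⁻³ → UNSTABLE
  65–68 m: −αΔT+βΔS = −(1.6 × 10⁻⁴)(-7.9)+(7.5 × 10⁻⁴)(+0.55) = 1.7 × 10⁻³ → stable
The 55–65 m interval has Δρ < 0: lighter water underlies denser water.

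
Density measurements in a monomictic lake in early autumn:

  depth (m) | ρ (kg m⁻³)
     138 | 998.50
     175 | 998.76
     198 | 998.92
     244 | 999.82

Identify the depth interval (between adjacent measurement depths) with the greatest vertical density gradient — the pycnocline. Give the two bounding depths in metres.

Compute the density gradient over each adjacent pair:
  138–175 m: Δρ/Δz = 0.26/37 = 7.0 × 10⁻³ kg m⁻⁴
  175–198 m: Δρ/Δz = 0.16/23 = 7.0 × 10⁻³ kg m⁻⁴
  198–244 m: Δρ/Δz = 0.90/46 = 0.020 kg m⁻⁴
The largest gradient is in the 198–244 m interval — the pycnocline.

198–244 m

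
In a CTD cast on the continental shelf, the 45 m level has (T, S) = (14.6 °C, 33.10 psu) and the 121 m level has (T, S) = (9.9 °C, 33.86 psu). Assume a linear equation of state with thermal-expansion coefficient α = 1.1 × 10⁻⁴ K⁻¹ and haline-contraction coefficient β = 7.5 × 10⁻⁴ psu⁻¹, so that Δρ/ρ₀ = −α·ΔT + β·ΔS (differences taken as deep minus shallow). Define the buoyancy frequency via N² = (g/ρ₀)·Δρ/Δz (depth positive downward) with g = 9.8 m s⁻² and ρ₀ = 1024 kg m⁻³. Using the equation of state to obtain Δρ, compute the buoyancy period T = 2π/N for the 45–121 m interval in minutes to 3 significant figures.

8.85 min

ΔT = -4.7 K, ΔS = +0.76 psu (deep − shallow).
Δρ/ρ₀ = −αΔT + βΔS = 5.17 × 10⁻⁴ + 5.70 × 10⁻⁴ = 1.087 × 10⁻³, so Δρ ≈ 1.113 kg m⁻³.
N² = (g/ρ₀)·Δρ/Δz = g·(Δρ/ρ₀)/Δz = 9.8 × 1.087 × 10⁻³ / 76 = 1.4017 × 10⁻⁴ s⁻².
N = √(1.4017 × 10⁻⁴) = 0.011839 rad s⁻¹ → T = 2π/N = 530.72 s = 8.8453 min ≈ 8.85 min.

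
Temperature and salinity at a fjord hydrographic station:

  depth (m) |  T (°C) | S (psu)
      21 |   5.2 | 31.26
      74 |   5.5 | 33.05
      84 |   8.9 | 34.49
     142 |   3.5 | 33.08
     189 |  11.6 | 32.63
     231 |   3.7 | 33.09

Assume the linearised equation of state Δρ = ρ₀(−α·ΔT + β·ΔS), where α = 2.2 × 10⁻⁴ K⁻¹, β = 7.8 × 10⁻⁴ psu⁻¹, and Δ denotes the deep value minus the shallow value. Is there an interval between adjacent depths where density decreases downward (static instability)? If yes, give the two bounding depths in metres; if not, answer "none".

Evaluate Δρ/ρ₀ = −αΔT + βΔS across each adjacent pair:
  21–74 m: −αΔT+βΔS = −(2.2 × 10⁻⁴)(+0.3)+(7.8 × 10⁻⁴)(+1.79) = 1.3 × 10⁻³ → stable
  74–84 m: −αΔT+βΔS = −(2.2 × 10⁻⁴)(+3.4)+(7.8 × 10⁻⁴)(+1.44) = 3.8 × 10⁻⁴ → stable
  84–142 m: −αΔT+βΔS = −(2.2 × 10⁻⁴)(-5.4)+(7.8 × 10⁻⁴)(-1.41) = 8.8 × 10⁻⁵ → stable
  142–189 m: −αΔT+βΔS = −(2.2 × 10⁻⁴)(+8.1)+(7.8 × 10⁻⁴)(-0.45) = -2.1 × 10⁻³ → UNSTABLE
  189–231 m: −αΔT+βΔS = −(2.2 × 10⁻⁴)(-7.9)+(7.8 × 10⁻⁴)(+0.46) = 2.1 × 10⁻³ → stable
The 142–189 m interval has Δρ < 0: lighter water underlies denser water.

142–189 m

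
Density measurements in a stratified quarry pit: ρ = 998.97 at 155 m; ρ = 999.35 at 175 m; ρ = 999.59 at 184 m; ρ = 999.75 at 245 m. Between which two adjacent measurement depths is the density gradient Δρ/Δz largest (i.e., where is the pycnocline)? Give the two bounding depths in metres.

Compute the density gradient over each adjacent pair:
  155–175 m: Δρ/Δz = 0.38/20 = 0.019 kg m⁻⁴
  175–184 m: Δρ/Δz = 0.24/9 = 0.027 kg m⁻⁴
  184–245 m: Δρ/Δz = 0.16/61 = 2.6 × 10⁻³ kg m⁻⁴
The largest gradient is in the 175–184 m interval — the pycnocline.

175–184 m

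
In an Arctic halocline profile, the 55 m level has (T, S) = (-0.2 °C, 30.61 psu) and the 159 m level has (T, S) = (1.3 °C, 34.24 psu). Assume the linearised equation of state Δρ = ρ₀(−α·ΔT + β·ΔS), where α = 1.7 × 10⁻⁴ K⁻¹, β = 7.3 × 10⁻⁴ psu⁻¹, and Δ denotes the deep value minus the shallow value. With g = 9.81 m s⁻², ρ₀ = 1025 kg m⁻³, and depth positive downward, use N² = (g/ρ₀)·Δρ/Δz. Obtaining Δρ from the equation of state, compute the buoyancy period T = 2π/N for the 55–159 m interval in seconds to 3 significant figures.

418 s

ΔT = +1.5 K, ΔS = +3.63 psu (deep − shallow).
Δρ/ρ₀ = −αΔT + βΔS = -2.55 × 10⁻⁴ + 2.6499 × 10⁻³ = 2.3949 × 10⁻³, so Δρ ≈ 2.455 kg m⁻³.
N² = (g/ρ₀)·Δρ/Δz = g·(Δρ/ρ₀)/Δz = 9.81 × 2.3949 × 10⁻³ / 104 = 2.2590 × 10⁻⁴ s⁻².
N = √(2.2590 × 10⁻⁴) = 0.015030 rad s⁻¹ → T = 2π/N = 418.04 s ≈ 418 s.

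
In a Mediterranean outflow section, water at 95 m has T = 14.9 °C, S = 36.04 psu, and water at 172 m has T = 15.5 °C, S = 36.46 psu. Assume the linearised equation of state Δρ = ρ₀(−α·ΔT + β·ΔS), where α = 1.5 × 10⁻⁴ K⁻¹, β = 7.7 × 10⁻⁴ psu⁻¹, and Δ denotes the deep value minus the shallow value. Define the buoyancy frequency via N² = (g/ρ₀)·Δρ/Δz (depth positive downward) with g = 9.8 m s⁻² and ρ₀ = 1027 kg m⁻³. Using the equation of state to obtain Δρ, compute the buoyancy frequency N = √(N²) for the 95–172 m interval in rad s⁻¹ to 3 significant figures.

ΔT = +0.6 K, ΔS = +0.42 psu (deep − shallow).
Δρ/ρ₀ = −αΔT + βΔS = -9.00 × 10⁻⁵ + 3.234 × 10⁻⁴ = 2.334 × 10⁻⁴, so Δρ ≈ 0.2397 kg m⁻³.
N² = (g/ρ₀)·Δρ/Δz = g·(Δρ/ρ₀)/Δz = 9.8 × 2.334 × 10⁻⁴ / 77 = 2.9705 × 10⁻⁵ s⁻².
N = √(2.9705 × 10⁻⁵) = 5.4502 × 10⁻³ rad s⁻¹ ≈ 5.45 × 10⁻³ rad s⁻¹.

5.45 × 10⁻³ rad s⁻¹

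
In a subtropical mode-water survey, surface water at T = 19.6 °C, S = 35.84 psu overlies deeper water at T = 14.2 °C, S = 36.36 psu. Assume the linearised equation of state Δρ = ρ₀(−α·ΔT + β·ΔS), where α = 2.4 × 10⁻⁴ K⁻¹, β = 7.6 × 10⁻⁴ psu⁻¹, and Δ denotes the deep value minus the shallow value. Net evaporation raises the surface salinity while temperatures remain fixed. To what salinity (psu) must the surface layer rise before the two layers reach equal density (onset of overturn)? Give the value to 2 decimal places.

Neutral buoyancy requires −α(T_deep − T_surf) + β(S_deep − S_surf′) = 0.
S_surf′ = S_deep − (α/β)·ΔT = 36.36 − (2.4 × 10⁻⁴/7.6 × 10⁻⁴)·(-5.4) = 38.0653 psu.
Increase required: 38.0653 − 35.84 = 2.2253 psu.

38.07 psu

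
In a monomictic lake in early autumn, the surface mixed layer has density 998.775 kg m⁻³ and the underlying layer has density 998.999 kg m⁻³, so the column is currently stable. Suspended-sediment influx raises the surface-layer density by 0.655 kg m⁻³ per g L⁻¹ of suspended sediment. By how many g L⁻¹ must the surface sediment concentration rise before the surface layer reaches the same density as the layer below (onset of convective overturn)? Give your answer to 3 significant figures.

0.342 g L⁻¹

Density deficit of the surface layer: 998.999 − 998.775 = 0.224 kg m⁻³.
Required change = 0.224 / 0.655 = 0.342 g L⁻¹.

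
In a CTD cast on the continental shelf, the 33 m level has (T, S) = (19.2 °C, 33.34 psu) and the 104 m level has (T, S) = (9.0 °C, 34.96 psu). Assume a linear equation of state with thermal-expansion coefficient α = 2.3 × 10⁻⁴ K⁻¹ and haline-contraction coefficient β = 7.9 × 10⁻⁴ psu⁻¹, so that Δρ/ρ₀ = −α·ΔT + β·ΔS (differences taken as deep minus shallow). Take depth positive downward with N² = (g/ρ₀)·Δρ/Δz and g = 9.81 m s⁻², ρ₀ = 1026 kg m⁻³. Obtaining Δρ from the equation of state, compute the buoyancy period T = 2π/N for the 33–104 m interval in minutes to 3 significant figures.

ΔT = -10.2 K, ΔS = +1.62 psu (deep − shallow).
Δρ/ρ₀ = −αΔT + βΔS = 2.346 × 10⁻³ + 1.2798 × 10⁻³ = 3.6258 × 10⁻³, so Δρ ≈ 3.720 kg m⁻³.
N² = (g/ρ₀)·Δρ/Δz = g·(Δρ/ρ₀)/Δz = 9.81 × 3.6258 × 10⁻³ / 71 = 5.0097 × 10⁻⁴ s⁻².
N = √(5.0097 × 10⁻⁴) = 0.022382 rad s⁻¹ → T = 2π/N = 280.72 s = 4.6787 min ≈ 4.68 min.

4.68 min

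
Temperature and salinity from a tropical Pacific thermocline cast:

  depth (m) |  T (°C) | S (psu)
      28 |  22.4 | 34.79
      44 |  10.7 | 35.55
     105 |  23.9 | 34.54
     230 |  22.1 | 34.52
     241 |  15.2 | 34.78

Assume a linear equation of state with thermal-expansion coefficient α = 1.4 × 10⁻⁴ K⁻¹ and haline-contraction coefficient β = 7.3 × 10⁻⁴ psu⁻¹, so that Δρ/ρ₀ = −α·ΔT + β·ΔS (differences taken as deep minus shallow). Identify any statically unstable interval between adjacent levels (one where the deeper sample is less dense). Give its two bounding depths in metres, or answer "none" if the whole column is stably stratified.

44–105 m

Evaluate Δρ/ρ₀ = −αΔT + βΔS across each adjacent pair:
  28–44 m: −αΔT+βΔS = −(1.4 × 10⁻⁴)(-11.7)+(7.3 × 10⁻⁴)(+0.76) = 2.2 × 10⁻³ → stable
  44–105 m: −αΔT+βΔS = −(1.4 × 10⁻⁴)(+13.2)+(7.3 × 10⁻⁴)(-1.01) = -2.6 × 10⁻³ → UNSTABLE
  105–230 m: −αΔT+βΔS = −(1.4 × 10⁻⁴)(-1.8)+(7.3 × 10⁻⁴)(-0.02) = 2.4 × 10⁻⁴ → stable
  230–241 m: −αΔT+βΔS = −(1.4 × 10⁻⁴)(-6.9)+(7.3 × 10⁻⁴)(+0.26) = 1.2 × 10⁻³ → stable
The 44–105 m interval has Δρ < 0: lighter water underlies denser water.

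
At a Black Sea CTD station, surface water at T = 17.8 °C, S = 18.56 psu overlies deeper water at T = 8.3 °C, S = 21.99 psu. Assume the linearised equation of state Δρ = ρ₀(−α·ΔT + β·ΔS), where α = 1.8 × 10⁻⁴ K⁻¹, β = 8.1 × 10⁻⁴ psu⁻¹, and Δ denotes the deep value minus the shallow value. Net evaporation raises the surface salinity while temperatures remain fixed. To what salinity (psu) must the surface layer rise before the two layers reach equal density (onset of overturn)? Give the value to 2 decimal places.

Neutral buoyancy requires −α(T_deep − T_surf) + β(S_deep − S_surf′) = 0.
S_surf′ = S_deep − (α/β)·ΔT = 21.99 − (1.8 × 10⁻⁴/8.1 × 10⁻⁴)·(-9.5) = 24.1011 psu.
Increase required: 24.1011 − 18.56 = 5.5411 psu.

24.10 psu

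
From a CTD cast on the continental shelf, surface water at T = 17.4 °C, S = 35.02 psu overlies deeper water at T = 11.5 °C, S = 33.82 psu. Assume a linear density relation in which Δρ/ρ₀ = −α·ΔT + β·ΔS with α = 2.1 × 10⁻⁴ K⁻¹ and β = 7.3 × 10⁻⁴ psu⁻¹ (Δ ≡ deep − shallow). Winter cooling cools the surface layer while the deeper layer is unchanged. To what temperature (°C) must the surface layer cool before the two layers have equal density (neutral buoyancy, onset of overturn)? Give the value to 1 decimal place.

Neutral buoyancy requires Δρ = 0, i.e. −α(T_deep − T_surf′) + β(S_deep − S_surf) = 0.
T_surf′ = T_deep − (β/α)·ΔS = 11.5 − (7.3 × 10⁻⁴/2.1 × 10⁻⁴)·(-1.20) = 15.671 °C.
Cooling required: 17.4 − (15.671) = 1.729 °C.

15.7 °C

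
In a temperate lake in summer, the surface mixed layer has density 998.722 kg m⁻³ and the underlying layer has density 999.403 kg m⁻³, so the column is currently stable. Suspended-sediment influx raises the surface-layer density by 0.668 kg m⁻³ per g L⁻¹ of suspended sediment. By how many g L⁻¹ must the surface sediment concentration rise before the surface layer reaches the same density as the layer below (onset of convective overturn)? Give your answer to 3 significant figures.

Density deficit of the surface layer: 999.403 − 998.722 = 0.681 kg m⁻³.
Required change = 0.681 / 0.668 = 1.02 g L⁻¹.

1.02 g L⁻¹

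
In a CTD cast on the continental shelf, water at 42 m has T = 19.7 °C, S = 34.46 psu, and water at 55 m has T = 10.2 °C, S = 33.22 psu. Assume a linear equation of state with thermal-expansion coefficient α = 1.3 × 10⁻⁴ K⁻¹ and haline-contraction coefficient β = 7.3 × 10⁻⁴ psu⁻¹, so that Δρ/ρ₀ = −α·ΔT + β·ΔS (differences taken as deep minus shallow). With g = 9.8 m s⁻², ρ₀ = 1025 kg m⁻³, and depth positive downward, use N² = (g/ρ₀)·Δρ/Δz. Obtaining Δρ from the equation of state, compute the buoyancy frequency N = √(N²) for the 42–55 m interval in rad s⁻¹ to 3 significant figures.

0.0158 rad s⁻¹

ΔT = -9.5 K, ΔS = -1.24 psu (deep − shallow).
Δρ/ρ₀ = −αΔT + βΔS = 1.235 × 10⁻³ − 9.052 × 10⁻⁴ = 3.298 × 10⁻⁴, so Δρ ≈ 0.3380 kg m⁻³.
N² = (g/ρ₀)·Δρ/Δz = g·(Δρ/ρ₀)/Δz = 9.8 × 3.298 × 10⁻⁴ / 13 = 2.4862 × 10⁻⁴ s⁻².
N = √(2.4862 × 10⁻⁴) = 0.015768 rad s⁻¹ ≈ 0.0158 rad s⁻¹.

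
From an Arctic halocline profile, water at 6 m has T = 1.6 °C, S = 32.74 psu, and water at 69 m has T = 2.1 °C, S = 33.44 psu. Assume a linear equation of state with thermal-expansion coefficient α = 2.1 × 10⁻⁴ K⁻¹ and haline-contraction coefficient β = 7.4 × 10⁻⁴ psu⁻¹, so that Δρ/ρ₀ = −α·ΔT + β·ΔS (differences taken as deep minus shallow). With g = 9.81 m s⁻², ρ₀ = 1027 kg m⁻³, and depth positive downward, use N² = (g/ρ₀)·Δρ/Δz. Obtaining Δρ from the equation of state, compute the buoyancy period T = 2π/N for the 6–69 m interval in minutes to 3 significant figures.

ΔT = +0.5 K, ΔS = +0.70 psu (deep − shallow).
Δρ/ρ₀ = −αΔT + βΔS = -1.05 × 10⁻⁴ + 5.18 × 10⁻⁴ = 4.13 × 10⁻⁴, so Δρ ≈ 0.4242 kg m⁻³.
N² = (g/ρ₀)·Δρ/Δz = g·(Δρ/ρ₀)/Δz = 9.81 × 4.13 × 10⁻⁴ / 63 = 6.4310 × 10⁻⁵ s⁻².
N = √(6.4310 × 10⁻⁵) = 8.0194 × 10⁻³ rad s⁻¹ → T = 2π/N = 783.50 s = 13.058 min ≈ 13.1 min.

13.1 min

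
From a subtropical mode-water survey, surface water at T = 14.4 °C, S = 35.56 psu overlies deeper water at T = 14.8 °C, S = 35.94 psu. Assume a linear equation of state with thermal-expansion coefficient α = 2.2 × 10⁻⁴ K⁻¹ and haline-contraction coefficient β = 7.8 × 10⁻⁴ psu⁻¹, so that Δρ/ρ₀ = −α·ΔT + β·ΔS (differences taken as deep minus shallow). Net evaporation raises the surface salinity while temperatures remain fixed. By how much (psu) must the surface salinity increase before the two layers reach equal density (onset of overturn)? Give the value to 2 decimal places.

Neutral buoyancy requires −α(T_deep − T_surf) + β(S_deep − S_surf′) = 0.
S_surf′ = S_deep − (α/β)·ΔT = 35.94 − (2.2 × 10⁻⁴/7.8 × 10⁻⁴)·(+0.4) = 35.8272 psu.
Increase required: 35.8272 − 35.56 = 0.2672 psu.

0.27 psu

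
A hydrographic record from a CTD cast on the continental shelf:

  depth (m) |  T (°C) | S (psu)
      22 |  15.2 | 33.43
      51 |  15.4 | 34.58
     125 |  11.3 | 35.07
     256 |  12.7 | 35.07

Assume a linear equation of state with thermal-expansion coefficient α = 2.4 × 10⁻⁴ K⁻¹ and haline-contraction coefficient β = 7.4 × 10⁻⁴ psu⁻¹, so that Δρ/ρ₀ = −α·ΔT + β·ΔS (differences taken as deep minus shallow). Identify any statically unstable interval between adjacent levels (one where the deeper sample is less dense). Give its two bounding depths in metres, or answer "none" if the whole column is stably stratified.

125–256 m

Evaluate Δρ/ρ₀ = −αΔT + βΔS across each adjacent pair:
  22–51 m: −αΔT+βΔS = −(2.4 × 10⁻⁴)(+0.2)+(7.4 × 10⁻⁴)(+1.15) = 8.0 × 10⁻⁴ → stable
  51–125 m: −αΔT+βΔS = −(2.4 × 10⁻⁴)(-4.1)+(7.4 × 10⁻⁴)(+0.49) = 1.3 × 10⁻³ → stable
  125–256 m: −αΔT+βΔS = −(2.4 × 10⁻⁴)(+1.4)+(7.4 × 10⁻⁴)(+0.00) = -3.4 × 10⁻⁴ → UNSTABLE
The 125–256 m interval has Δρ < 0: lighter water underlies denser water.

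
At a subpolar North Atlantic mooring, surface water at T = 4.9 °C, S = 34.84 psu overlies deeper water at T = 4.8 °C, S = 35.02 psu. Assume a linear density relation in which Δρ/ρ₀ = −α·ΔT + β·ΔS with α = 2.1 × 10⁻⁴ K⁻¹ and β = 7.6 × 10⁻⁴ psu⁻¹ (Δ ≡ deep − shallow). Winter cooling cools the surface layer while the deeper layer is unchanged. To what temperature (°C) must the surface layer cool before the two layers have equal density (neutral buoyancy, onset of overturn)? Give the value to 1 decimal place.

4.1 °C

Neutral buoyancy requires Δρ = 0, i.e. −α(T_deep − T_surf′) + β(S_deep − S_surf) = 0.
T_surf′ = T_deep − (β/α)·ΔS = 4.8 − (7.6 × 10⁻⁴/2.1 × 10⁻⁴)·(+0.18) = 4.149 °C.
Cooling required: 4.9 − (4.149) = 0.751 °C.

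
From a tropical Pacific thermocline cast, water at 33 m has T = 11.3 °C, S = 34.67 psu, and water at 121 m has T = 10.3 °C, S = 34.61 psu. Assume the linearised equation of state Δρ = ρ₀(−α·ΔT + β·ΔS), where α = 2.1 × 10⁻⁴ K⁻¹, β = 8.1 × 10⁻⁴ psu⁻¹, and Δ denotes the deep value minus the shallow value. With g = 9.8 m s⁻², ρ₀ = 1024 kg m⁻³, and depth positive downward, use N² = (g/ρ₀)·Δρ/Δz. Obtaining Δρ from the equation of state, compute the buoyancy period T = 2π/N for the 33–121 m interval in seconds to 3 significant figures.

1.48 × 10³ s

ΔT = -1.0 K, ΔS = -0.06 psu (deep − shallow).
Δρ/ρ₀ = −αΔT + βΔS = 2.10 × 10⁻⁴ − 4.86 × 10⁻⁵ = 1.614 × 10⁻⁴, so Δρ ≈ 0.1653 kg m⁻³.
N² = (g/ρ₀)·Δρ/Δz = g·(Δρ/ρ₀)/Δz = 9.8 × 1.614 × 10⁻⁴ / 88 = 1.7974 × 10⁻⁵ s⁻².
N = √(1.7974 × 10⁻⁵) = 4.2396 × 10⁻³ rad s⁻¹ → T = 2π/N = 1.4820 × 10³ s ≈ 1.48 × 10³ s.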